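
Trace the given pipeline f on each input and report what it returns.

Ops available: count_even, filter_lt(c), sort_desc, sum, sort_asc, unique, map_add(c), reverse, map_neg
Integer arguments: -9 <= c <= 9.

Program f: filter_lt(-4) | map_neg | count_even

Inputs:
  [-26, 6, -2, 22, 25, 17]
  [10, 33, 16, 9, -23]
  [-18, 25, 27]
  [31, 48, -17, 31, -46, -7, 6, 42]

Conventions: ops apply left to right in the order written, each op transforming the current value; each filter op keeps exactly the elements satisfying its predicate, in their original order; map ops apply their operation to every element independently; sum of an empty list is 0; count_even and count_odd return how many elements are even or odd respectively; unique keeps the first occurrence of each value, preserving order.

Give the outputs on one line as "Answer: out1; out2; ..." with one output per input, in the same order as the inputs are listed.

Execution, op by op:
  [-26, 6, -2, 22, 25, 17] -> [-26] -> [26] -> 1
  [10, 33, 16, 9, -23] -> [-23] -> [23] -> 0
  [-18, 25, 27] -> [-18] -> [18] -> 1
  [31, 48, -17, 31, -46, -7, 6, 42] -> [-17, -46, -7] -> [17, 46, 7] -> 1

1; 0; 1; 1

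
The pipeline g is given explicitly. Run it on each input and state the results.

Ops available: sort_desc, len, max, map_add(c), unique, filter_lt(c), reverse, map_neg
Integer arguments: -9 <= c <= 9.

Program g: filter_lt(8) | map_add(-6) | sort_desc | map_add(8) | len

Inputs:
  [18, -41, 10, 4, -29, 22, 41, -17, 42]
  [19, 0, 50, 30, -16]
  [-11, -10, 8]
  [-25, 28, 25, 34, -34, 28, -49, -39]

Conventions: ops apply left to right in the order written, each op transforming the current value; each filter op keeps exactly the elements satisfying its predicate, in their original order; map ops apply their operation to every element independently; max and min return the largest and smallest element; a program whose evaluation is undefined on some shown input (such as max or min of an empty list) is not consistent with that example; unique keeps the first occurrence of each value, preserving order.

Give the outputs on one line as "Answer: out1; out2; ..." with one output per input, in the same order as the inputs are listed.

4; 2; 2; 4

Execution, op by op:
  [18, -41, 10, 4, -29, 22, 41, -17, 42] -> [-41, 4, -29, -17] -> [-47, -2, -35, -23] -> [-2, -23, -35, -47] -> [6, -15, -27, -39] -> 4
  [19, 0, 50, 30, -16] -> [0, -16] -> [-6, -22] -> [-6, -22] -> [2, -14] -> 2
  [-11, -10, 8] -> [-11, -10] -> [-17, -16] -> [-16, -17] -> [-8, -9] -> 2
  [-25, 28, 25, 34, -34, 28, -49, -39] -> [-25, -34, -49, -39] -> [-31, -40, -55, -45] -> [-31, -40, -45, -55] -> [-23, -32, -37, -47] -> 4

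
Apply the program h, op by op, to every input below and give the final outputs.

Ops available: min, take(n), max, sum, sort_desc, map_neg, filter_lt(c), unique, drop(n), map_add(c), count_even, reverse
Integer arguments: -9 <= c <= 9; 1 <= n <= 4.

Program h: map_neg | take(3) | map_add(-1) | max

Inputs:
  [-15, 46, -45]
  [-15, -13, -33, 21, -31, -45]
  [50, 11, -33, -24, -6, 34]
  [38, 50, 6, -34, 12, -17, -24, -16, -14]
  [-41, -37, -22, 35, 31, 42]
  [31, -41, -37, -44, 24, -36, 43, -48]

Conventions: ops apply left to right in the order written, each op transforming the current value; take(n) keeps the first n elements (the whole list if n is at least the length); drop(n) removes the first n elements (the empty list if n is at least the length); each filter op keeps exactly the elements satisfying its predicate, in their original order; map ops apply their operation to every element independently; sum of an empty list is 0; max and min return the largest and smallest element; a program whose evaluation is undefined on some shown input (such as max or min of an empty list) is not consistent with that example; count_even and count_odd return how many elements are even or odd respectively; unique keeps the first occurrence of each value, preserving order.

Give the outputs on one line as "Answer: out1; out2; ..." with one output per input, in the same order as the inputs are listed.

Execution, op by op:
  [-15, 46, -45] -> [15, -46, 45] -> [15, -46, 45] -> [14, -47, 44] -> 44
  [-15, -13, -33, 21, -31, -45] -> [15, 13, 33, -21, 31, 45] -> [15, 13, 33] -> [14, 12, 32] -> 32
  [50, 11, -33, -24, -6, 34] -> [-50, -11, 33, 24, 6, -34] -> [-50, -11, 33] -> [-51, -12, 32] -> 32
  [38, 50, 6, -34, 12, -17, -24, -16, -14] -> [-38, -50, -6, 34, -12, 17, 24, 16, 14] -> [-38, -50, -6] -> [-39, -51, -7] -> -7
  [-41, -37, -22, 35, 31, 42] -> [41, 37, 22, -35, -31, -42] -> [41, 37, 22] -> [40, 36, 21] -> 40
  [31, -41, -37, -44, 24, -36, 43, -48] -> [-31, 41, 37, 44, -24, 36, -43, 48] -> [-31, 41, 37] -> [-32, 40, 36] -> 40

44; 32; 32; -7; 40; 40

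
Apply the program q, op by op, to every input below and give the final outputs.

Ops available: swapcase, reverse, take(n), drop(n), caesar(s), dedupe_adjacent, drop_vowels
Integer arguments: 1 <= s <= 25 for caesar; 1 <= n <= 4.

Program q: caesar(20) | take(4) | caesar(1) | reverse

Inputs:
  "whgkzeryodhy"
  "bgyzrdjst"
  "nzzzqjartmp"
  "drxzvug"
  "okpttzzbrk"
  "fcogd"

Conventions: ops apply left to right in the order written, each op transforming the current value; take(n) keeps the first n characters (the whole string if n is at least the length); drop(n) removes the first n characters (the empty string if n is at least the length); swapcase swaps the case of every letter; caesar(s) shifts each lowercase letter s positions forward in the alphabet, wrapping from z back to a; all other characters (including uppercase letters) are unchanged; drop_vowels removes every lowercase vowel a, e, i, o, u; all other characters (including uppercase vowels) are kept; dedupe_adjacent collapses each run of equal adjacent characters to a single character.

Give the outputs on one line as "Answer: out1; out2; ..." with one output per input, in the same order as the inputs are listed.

Execution, op by op:
  "whgkzeryodhy" -> "qbaetylsixbs" -> "qbae" -> "rcbf" -> "fbcr"
  "bgyzrdjst" -> "vastlxdmn" -> "vast" -> "wbtu" -> "utbw"
  "nzzzqjartmp" -> "htttkdulngj" -> "httt" -> "iuuu" -> "uuui"
  "drxzvug" -> "xlrtpoa" -> "xlrt" -> "ymsu" -> "usmy"
  "okpttzzbrk" -> "iejnnttvle" -> "iejn" -> "jfko" -> "okfj"
  "fcogd" -> "zwiax" -> "zwia" -> "axjb" -> "bjxa"

"fbcr"; "utbw"; "uuui"; "usmy"; "okfj"; "bjxa"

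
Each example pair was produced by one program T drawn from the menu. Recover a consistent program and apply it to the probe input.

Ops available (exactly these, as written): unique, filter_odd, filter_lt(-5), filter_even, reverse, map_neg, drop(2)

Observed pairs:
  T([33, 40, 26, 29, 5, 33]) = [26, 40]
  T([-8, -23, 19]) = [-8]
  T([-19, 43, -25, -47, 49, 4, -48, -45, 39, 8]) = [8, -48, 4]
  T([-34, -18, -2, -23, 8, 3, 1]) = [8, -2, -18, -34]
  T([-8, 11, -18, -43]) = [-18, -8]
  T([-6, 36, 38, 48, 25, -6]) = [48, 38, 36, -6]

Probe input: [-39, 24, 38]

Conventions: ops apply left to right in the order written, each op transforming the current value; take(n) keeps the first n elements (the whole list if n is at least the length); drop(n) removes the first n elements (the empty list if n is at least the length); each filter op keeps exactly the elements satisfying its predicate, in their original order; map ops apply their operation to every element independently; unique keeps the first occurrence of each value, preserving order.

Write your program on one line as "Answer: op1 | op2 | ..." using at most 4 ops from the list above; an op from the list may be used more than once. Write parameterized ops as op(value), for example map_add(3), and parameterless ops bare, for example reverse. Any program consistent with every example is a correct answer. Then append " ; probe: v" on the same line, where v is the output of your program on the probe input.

filter_even | unique | reverse ; probe: [38, 24]

Check, running the answer program on each example:
  [33, 40, 26, 29, 5, 33] -> [40, 26] -> [40, 26] -> [26, 40]
  [-8, -23, 19] -> [-8] -> [-8] -> [-8]
  [-19, 43, -25, -47, 49, 4, -48, -45, 39, 8] -> [4, -48, 8] -> [4, -48, 8] -> [8, -48, 4]
  [-34, -18, -2, -23, 8, 3, 1] -> [-34, -18, -2, 8] -> [-34, -18, -2, 8] -> [8, -2, -18, -34]
  [-8, 11, -18, -43] -> [-8, -18] -> [-8, -18] -> [-18, -8]
  [-6, 36, 38, 48, 25, -6] -> [-6, 36, 38, 48, -6] -> [-6, 36, 38, 48] -> [48, 38, 36, -6]
  probe: [-39, 24, 38] -> [24, 38] -> [24, 38] -> [38, 24]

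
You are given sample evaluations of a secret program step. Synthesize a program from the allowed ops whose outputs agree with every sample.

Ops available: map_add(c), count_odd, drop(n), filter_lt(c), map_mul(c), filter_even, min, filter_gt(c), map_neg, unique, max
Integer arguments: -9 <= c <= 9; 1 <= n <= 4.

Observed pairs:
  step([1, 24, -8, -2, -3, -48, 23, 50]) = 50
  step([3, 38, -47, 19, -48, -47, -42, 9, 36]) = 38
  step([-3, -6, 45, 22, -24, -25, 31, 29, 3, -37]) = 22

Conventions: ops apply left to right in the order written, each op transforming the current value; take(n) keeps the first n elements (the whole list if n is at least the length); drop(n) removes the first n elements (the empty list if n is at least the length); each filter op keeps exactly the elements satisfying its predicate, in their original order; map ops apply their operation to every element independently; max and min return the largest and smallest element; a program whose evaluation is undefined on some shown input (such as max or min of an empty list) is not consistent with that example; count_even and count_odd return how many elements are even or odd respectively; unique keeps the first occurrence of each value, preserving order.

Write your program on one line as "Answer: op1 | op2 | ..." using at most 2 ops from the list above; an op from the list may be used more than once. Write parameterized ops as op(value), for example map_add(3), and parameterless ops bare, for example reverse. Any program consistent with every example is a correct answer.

filter_even | max

Check, running the answer program on each example:
  [1, 24, -8, -2, -3, -48, 23, 50] -> [24, -8, -2, -48, 50] -> 50
  [3, 38, -47, 19, -48, -47, -42, 9, 36] -> [38, -48, -42, 36] -> 38
  [-3, -6, 45, 22, -24, -25, 31, 29, 3, -37] -> [-6, 22, -24] -> 22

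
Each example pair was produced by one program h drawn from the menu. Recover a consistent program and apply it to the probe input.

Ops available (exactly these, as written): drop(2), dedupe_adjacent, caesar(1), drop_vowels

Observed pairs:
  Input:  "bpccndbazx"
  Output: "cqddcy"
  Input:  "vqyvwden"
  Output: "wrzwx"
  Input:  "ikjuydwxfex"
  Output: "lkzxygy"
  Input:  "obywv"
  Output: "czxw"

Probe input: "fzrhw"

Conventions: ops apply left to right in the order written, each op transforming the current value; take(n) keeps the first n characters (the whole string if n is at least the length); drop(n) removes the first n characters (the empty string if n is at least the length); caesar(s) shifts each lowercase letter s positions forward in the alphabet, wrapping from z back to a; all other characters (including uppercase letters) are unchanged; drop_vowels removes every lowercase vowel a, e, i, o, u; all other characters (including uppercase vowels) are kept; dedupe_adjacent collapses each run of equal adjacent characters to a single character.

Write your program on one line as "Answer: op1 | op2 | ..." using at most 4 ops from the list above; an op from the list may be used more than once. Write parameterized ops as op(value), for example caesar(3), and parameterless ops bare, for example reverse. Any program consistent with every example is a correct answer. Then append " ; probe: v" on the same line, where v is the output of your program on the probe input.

drop_vowels | caesar(1) | drop_vowels ; probe: "gsx"

Check, running the answer program on each example:
  "bpccndbazx" -> "bpccndbzx" -> "cqddoecay" -> "cqddcy"
  "vqyvwden" -> "vqyvwdn" -> "wrzwxeo" -> "wrzwx"
  "ikjuydwxfex" -> "kjydwxfx" -> "lkzexygy" -> "lkzxygy"
  "obywv" -> "bywv" -> "czxw" -> "czxw"
  probe: "fzrhw" -> "fzrhw" -> "gasix" -> "gsx"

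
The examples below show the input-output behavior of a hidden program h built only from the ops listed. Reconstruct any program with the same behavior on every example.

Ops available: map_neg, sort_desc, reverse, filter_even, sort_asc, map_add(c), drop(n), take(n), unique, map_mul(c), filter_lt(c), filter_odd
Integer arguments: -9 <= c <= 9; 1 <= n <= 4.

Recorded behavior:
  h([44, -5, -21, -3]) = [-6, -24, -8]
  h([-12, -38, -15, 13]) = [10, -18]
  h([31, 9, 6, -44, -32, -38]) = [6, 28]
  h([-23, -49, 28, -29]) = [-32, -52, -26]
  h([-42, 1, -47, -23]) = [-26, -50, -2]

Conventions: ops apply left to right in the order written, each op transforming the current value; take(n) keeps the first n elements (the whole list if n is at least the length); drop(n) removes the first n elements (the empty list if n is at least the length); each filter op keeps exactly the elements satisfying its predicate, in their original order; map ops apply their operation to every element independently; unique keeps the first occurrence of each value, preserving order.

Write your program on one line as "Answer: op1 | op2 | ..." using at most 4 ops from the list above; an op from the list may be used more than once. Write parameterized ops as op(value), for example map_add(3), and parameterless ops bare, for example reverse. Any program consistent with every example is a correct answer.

reverse | map_add(6) | map_add(-9) | filter_even

Check, running the answer program on each example:
  [44, -5, -21, -3] -> [-3, -21, -5, 44] -> [3, -15, 1, 50] -> [-6, -24, -8, 41] -> [-6, -24, -8]
  [-12, -38, -15, 13] -> [13, -15, -38, -12] -> [19, -9, -32, -6] -> [10, -18, -41, -15] -> [10, -18]
  [31, 9, 6, -44, -32, -38] -> [-38, -32, -44, 6, 9, 31] -> [-32, -26, -38, 12, 15, 37] -> [-41, -35, -47, 3, 6, 28] -> [6, 28]
  [-23, -49, 28, -29] -> [-29, 28, -49, -23] -> [-23, 34, -43, -17] -> [-32, 25, -52, -26] -> [-32, -52, -26]
  [-42, 1, -47, -23] -> [-23, -47, 1, -42] -> [-17, -41, 7, -36] -> [-26, -50, -2, -45] -> [-26, -50, -2]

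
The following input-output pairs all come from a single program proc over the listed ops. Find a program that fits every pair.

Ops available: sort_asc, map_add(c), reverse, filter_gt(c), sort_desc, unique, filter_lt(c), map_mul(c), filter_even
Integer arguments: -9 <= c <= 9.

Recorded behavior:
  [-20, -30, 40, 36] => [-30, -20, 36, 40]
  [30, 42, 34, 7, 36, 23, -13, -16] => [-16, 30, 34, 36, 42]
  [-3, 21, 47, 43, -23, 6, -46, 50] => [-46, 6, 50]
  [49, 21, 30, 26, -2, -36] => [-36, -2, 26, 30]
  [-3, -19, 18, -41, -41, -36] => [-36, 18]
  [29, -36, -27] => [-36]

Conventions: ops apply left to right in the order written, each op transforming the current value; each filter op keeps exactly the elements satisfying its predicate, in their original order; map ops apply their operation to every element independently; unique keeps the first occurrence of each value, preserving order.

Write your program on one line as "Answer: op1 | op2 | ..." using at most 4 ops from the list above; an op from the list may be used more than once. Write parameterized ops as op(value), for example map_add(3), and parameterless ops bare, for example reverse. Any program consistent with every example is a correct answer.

filter_even | reverse | sort_asc

Check, running the answer program on each example:
  [-20, -30, 40, 36] -> [-20, -30, 40, 36] -> [36, 40, -30, -20] -> [-30, -20, 36, 40]
  [30, 42, 34, 7, 36, 23, -13, -16] -> [30, 42, 34, 36, -16] -> [-16, 36, 34, 42, 30] -> [-16, 30, 34, 36, 42]
  [-3, 21, 47, 43, -23, 6, -46, 50] -> [6, -46, 50] -> [50, -46, 6] -> [-46, 6, 50]
  [49, 21, 30, 26, -2, -36] -> [30, 26, -2, -36] -> [-36, -2, 26, 30] -> [-36, -2, 26, 30]
  [-3, -19, 18, -41, -41, -36] -> [18, -36] -> [-36, 18] -> [-36, 18]
  [29, -36, -27] -> [-36] -> [-36] -> [-36]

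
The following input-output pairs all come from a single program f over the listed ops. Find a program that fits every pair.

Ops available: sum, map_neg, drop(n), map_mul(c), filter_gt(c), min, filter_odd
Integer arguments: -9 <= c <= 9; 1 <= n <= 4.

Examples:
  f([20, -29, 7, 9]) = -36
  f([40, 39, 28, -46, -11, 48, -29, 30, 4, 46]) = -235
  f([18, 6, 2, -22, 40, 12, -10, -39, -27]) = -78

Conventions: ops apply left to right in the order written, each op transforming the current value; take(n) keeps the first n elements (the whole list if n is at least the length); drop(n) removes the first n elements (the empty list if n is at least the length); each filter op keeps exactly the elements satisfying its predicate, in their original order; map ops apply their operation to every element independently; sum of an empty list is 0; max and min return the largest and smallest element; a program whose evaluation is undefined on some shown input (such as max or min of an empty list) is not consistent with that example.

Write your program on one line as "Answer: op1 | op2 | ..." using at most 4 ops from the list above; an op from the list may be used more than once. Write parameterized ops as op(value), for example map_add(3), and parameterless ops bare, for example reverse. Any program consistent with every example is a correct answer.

filter_gt(0) | map_neg | sum

Check, running the answer program on each example:
  [20, -29, 7, 9] -> [20, 7, 9] -> [-20, -7, -9] -> -36
  [40, 39, 28, -46, -11, 48, -29, 30, 4, 46] -> [40, 39, 28, 48, 30, 4, 46] -> [-40, -39, -28, -48, -30, -4, -46] -> -235
  [18, 6, 2, -22, 40, 12, -10, -39, -27] -> [18, 6, 2, 40, 12] -> [-18, -6, -2, -40, -12] -> -78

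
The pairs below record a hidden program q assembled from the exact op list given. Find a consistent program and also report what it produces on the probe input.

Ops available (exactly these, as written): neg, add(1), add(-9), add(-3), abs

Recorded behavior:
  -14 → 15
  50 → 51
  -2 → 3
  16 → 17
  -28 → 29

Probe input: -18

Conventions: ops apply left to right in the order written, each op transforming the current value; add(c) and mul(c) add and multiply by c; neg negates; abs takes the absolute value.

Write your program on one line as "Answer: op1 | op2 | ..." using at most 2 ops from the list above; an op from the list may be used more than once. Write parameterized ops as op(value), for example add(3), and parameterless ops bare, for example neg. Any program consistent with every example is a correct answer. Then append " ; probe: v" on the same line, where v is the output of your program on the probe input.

abs | add(1) ; probe: 19

Check, running the answer program on each example:
  -14 -> 14 -> 15
  50 -> 50 -> 51
  -2 -> 2 -> 3
  16 -> 16 -> 17
  -28 -> 28 -> 29
  probe: -18 -> 18 -> 19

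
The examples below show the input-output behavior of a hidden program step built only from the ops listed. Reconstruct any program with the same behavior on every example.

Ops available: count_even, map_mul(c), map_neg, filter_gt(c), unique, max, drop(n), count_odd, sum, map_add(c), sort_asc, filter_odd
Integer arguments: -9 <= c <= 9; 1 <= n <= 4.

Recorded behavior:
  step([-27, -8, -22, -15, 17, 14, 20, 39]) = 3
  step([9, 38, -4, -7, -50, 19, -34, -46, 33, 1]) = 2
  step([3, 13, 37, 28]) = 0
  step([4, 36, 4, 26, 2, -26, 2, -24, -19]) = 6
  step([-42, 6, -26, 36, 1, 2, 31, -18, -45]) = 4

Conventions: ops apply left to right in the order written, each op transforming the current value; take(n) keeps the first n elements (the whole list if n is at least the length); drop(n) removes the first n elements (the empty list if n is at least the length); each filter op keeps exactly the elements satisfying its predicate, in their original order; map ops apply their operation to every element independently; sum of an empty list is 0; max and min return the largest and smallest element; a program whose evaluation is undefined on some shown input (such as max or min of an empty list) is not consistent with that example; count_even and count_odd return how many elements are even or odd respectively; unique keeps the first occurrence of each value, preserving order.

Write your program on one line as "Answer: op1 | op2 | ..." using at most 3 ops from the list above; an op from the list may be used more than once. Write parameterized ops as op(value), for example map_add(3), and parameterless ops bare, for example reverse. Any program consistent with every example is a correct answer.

sort_asc | drop(3) | count_even

Check, running the answer program on each example:
  [-27, -8, -22, -15, 17, 14, 20, 39] -> [-27, -22, -15, -8, 14, 17, 20, 39] -> [-8, 14, 17, 20, 39] -> 3
  [9, 38, -4, -7, -50, 19, -34, -46, 33, 1] -> [-50, -46, -34, -7, -4, 1, 9, 19, 33, 38] -> [-7, -4, 1, 9, 19, 33, 38] -> 2
  [3, 13, 37, 28] -> [3, 13, 28, 37] -> [37] -> 0
  [4, 36, 4, 26, 2, -26, 2, -24, -19] -> [-26, -24, -19, 2, 2, 4, 4, 26, 36] -> [2, 2, 4, 4, 26, 36] -> 6
  [-42, 6, -26, 36, 1, 2, 31, -18, -45] -> [-45, -42, -26, -18, 1, 2, 6, 31, 36] -> [-18, 1, 2, 6, 31, 36] -> 4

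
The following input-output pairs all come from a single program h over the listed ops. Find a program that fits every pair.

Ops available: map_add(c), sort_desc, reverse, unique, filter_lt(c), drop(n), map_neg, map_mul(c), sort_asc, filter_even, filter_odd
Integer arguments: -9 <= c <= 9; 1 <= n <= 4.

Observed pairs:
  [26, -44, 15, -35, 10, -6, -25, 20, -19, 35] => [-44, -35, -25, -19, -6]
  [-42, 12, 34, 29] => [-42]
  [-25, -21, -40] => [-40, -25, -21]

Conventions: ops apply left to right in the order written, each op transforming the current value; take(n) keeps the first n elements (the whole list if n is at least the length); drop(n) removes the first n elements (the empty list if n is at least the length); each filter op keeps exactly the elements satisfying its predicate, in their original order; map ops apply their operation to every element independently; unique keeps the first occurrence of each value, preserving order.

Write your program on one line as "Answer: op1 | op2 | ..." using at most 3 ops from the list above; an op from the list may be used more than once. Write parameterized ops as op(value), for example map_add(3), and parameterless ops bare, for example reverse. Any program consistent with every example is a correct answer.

filter_lt(-3) | sort_asc

Check, running the answer program on each example:
  [26, -44, 15, -35, 10, -6, -25, 20, -19, 35] -> [-44, -35, -6, -25, -19] -> [-44, -35, -25, -19, -6]
  [-42, 12, 34, 29] -> [-42] -> [-42]
  [-25, -21, -40] -> [-25, -21, -40] -> [-40, -25, -21]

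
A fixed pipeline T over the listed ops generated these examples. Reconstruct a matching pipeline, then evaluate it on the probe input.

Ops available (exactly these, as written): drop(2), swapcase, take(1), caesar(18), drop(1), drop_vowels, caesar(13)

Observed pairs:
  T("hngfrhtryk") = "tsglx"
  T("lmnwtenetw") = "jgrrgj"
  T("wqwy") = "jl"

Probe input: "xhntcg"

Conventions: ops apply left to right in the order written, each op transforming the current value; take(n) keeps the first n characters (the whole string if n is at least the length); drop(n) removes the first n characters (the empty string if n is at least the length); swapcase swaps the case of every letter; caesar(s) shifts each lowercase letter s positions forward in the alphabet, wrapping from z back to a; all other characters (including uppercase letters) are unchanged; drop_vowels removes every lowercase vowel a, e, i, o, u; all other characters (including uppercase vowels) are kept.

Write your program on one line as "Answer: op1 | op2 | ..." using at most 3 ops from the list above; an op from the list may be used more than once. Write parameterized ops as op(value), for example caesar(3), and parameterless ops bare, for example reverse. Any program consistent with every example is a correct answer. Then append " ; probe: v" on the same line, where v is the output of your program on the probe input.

drop(2) | caesar(13) | drop_vowels ; probe: "gpt"

Check, running the answer program on each example:
  "hngfrhtryk" -> "gfrhtryk" -> "tseugelx" -> "tsglx"
  "lmnwtenetw" -> "nwtenetw" -> "ajgrargj" -> "jgrrgj"
  "wqwy" -> "wy" -> "jl" -> "jl"
  probe: "xhntcg" -> "ntcg" -> "agpt" -> "gpt"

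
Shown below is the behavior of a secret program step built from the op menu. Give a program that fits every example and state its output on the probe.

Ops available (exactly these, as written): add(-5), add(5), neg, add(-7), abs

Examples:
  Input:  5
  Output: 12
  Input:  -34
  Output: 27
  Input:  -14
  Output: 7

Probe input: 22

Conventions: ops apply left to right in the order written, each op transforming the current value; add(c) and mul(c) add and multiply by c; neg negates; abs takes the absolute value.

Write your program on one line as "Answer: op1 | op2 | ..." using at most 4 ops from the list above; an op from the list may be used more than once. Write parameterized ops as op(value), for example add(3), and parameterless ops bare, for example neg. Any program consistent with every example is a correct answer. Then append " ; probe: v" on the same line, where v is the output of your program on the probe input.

neg | add(-7) | abs ; probe: 29

Check, running the answer program on each example:
  5 -> -5 -> -12 -> 12
  -34 -> 34 -> 27 -> 27
  -14 -> 14 -> 7 -> 7
  probe: 22 -> -22 -> -29 -> 29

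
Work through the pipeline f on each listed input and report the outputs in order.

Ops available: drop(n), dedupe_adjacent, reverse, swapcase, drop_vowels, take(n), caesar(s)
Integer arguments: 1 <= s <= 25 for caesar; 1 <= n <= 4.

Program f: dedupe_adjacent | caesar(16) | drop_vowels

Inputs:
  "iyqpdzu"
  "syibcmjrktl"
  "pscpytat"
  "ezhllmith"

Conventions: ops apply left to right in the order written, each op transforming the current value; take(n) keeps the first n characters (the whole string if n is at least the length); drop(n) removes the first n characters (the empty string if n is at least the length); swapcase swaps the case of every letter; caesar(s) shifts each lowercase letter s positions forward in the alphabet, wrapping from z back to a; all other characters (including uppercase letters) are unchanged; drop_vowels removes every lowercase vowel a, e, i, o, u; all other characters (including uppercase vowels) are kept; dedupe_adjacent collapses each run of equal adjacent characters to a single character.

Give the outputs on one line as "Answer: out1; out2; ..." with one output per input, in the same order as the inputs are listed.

Execution, op by op:
  "iyqpdzu" -> "iyqpdzu" -> "yogftpk" -> "ygftpk"
  "syibcmjrktl" -> "syibcmjrktl" -> "ioyrsczhajb" -> "yrsczhjb"
  "pscpytat" -> "pscpytat" -> "fisfojqj" -> "fsfjqj"
  "ezhllmith" -> "ezhlmith" -> "upxbcyjx" -> "pxbcyjx"

"ygftpk"; "yrsczhjb"; "fsfjqj"; "pxbcyjx"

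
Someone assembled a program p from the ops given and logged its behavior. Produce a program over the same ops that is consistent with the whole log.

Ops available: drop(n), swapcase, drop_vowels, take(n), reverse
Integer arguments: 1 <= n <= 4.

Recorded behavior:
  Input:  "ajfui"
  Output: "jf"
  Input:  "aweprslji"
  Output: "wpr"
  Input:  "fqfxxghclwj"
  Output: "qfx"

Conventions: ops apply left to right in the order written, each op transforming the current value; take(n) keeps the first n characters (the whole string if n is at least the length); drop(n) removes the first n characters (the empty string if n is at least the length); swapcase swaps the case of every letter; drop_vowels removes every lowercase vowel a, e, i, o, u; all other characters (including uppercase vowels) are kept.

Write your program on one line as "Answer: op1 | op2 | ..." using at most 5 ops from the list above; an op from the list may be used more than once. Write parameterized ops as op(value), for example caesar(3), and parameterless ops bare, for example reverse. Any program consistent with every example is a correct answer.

drop(1) | reverse | drop_vowels | reverse | take(3)

Check, running the answer program on each example:
  "ajfui" -> "jfui" -> "iufj" -> "fj" -> "jf" -> "jf"
  "aweprslji" -> "weprslji" -> "ijlsrpew" -> "jlsrpw" -> "wprslj" -> "wpr"
  "fqfxxghclwj" -> "qfxxghclwj" -> "jwlchgxxfq" -> "jwlchgxxfq" -> "qfxxghclwj" -> "qfx"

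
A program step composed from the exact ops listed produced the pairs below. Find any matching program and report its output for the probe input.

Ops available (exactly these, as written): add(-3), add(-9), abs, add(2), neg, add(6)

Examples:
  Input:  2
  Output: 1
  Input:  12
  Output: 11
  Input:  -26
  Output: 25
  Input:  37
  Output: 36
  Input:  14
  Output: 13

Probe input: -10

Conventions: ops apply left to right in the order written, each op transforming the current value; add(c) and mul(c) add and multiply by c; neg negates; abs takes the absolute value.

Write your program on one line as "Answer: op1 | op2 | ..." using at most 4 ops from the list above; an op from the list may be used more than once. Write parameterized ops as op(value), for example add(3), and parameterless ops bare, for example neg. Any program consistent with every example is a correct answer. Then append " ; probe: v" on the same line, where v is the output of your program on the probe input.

abs | add(-3) | add(2) ; probe: 9

Check, running the answer program on each example:
  2 -> 2 -> -1 -> 1
  12 -> 12 -> 9 -> 11
  -26 -> 26 -> 23 -> 25
  37 -> 37 -> 34 -> 36
  14 -> 14 -> 11 -> 13
  probe: -10 -> 10 -> 7 -> 9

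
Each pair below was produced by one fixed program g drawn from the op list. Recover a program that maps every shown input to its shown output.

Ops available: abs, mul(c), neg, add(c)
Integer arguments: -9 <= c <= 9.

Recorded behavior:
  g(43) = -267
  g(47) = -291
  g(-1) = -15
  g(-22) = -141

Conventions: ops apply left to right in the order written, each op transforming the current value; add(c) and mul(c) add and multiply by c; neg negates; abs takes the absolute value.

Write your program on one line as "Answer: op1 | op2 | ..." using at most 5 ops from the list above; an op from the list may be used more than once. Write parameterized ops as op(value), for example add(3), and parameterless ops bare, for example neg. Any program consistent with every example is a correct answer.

mul(-6) | abs | add(9) | neg

Check, running the answer program on each example:
  43 -> -258 -> 258 -> 267 -> -267
  47 -> -282 -> 282 -> 291 -> -291
  -1 -> 6 -> 6 -> 15 -> -15
  -22 -> 132 -> 132 -> 141 -> -141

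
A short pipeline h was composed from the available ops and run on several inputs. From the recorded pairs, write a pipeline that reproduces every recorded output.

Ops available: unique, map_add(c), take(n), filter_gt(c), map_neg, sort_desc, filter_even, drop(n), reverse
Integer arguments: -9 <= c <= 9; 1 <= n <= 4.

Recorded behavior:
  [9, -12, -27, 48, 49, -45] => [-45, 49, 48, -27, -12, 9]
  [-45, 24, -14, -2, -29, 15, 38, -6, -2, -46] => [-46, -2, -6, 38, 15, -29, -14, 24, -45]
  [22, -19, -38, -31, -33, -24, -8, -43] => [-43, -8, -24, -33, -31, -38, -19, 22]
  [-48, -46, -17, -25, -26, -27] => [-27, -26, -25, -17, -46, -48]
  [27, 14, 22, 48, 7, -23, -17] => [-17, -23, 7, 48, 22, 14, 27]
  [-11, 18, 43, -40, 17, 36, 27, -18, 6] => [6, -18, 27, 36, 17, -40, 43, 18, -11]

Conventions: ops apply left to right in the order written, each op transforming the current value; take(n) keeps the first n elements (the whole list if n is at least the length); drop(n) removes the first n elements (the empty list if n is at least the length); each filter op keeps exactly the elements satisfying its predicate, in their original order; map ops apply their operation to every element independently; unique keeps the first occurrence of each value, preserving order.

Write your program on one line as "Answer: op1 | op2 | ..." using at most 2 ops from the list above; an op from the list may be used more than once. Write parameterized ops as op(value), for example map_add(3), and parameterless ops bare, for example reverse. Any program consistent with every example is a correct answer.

reverse | unique

Check, running the answer program on each example:
  [9, -12, -27, 48, 49, -45] -> [-45, 49, 48, -27, -12, 9] -> [-45, 49, 48, -27, -12, 9]
  [-45, 24, -14, -2, -29, 15, 38, -6, -2, -46] -> [-46, -2, -6, 38, 15, -29, -2, -14, 24, -45] -> [-46, -2, -6, 38, 15, -29, -14, 24, -45]
  [22, -19, -38, -31, -33, -24, -8, -43] -> [-43, -8, -24, -33, -31, -38, -19, 22] -> [-43, -8, -24, -33, -31, -38, -19, 22]
  [-48, -46, -17, -25, -26, -27] -> [-27, -26, -25, -17, -46, -48] -> [-27, -26, -25, -17, -46, -48]
  [27, 14, 22, 48, 7, -23, -17] -> [-17, -23, 7, 48, 22, 14, 27] -> [-17, -23, 7, 48, 22, 14, 27]
  [-11, 18, 43, -40, 17, 36, 27, -18, 6] -> [6, -18, 27, 36, 17, -40, 43, 18, -11] -> [6, -18, 27, 36, 17, -40, 43, 18, -11]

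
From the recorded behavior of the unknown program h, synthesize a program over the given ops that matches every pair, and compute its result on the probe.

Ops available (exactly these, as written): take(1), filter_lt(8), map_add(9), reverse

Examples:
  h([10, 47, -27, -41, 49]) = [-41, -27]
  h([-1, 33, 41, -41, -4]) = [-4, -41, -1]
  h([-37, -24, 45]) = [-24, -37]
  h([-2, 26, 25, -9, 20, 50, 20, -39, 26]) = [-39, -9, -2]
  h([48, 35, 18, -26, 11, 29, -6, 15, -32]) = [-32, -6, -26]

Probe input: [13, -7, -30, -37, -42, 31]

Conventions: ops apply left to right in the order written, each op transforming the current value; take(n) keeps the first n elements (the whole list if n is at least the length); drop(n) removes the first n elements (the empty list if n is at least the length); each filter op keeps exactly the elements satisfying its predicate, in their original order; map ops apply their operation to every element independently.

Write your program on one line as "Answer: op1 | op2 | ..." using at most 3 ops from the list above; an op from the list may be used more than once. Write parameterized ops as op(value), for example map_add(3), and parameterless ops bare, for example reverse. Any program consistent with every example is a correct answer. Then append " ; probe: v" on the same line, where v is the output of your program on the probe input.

filter_lt(8) | reverse ; probe: [-42, -37, -30, -7]

Check, running the answer program on each example:
  [10, 47, -27, -41, 49] -> [-27, -41] -> [-41, -27]
  [-1, 33, 41, -41, -4] -> [-1, -41, -4] -> [-4, -41, -1]
  [-37, -24, 45] -> [-37, -24] -> [-24, -37]
  [-2, 26, 25, -9, 20, 50, 20, -39, 26] -> [-2, -9, -39] -> [-39, -9, -2]
  [48, 35, 18, -26, 11, 29, -6, 15, -32] -> [-26, -6, -32] -> [-32, -6, -26]
  probe: [13, -7, -30, -37, -42, 31] -> [-7, -30, -37, -42] -> [-42, -37, -30, -7]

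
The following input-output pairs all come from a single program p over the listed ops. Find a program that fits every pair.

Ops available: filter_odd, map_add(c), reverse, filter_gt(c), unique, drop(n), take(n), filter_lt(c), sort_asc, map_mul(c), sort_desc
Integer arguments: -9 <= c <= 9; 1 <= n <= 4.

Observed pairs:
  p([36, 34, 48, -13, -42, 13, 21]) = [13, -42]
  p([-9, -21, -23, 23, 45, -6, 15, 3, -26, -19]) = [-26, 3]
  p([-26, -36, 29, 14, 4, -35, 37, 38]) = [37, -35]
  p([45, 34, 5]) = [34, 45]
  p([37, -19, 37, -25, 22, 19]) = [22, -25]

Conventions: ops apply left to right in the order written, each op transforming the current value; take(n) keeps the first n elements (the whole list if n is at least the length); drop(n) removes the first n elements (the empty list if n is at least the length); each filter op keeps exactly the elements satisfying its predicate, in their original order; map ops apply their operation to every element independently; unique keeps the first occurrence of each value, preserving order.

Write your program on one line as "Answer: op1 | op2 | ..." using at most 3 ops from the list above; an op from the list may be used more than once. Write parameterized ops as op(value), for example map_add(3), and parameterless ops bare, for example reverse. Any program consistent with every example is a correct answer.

reverse | drop(1) | take(2)

Check, running the answer program on each example:
  [36, 34, 48, -13, -42, 13, 21] -> [21, 13, -42, -13, 48, 34, 36] -> [13, -42, -13, 48, 34, 36] -> [13, -42]
  [-9, -21, -23, 23, 45, -6, 15, 3, -26, -19] -> [-19, -26, 3, 15, -6, 45, 23, -23, -21, -9] -> [-26, 3, 15, -6, 45, 23, -23, -21, -9] -> [-26, 3]
  [-26, -36, 29, 14, 4, -35, 37, 38] -> [38, 37, -35, 4, 14, 29, -36, -26] -> [37, -35, 4, 14, 29, -36, -26] -> [37, -35]
  [45, 34, 5] -> [5, 34, 45] -> [34, 45] -> [34, 45]
  [37, -19, 37, -25, 22, 19] -> [19, 22, -25, 37, -19, 37] -> [22, -25, 37, -19, 37] -> [22, -25]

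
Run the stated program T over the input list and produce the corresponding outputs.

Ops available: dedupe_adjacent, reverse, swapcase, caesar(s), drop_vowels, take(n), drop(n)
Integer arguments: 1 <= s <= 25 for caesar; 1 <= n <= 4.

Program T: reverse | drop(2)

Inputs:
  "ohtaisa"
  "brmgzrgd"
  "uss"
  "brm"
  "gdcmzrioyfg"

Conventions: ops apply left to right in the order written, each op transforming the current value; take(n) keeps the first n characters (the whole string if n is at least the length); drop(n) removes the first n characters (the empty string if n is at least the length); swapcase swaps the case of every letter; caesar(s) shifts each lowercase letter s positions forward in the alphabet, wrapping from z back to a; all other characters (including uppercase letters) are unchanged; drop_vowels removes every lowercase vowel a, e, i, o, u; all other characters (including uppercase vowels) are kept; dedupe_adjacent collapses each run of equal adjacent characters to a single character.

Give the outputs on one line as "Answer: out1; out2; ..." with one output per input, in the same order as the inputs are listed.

Execution, op by op:
  "ohtaisa" -> "asiatho" -> "iatho"
  "brmgzrgd" -> "dgrzgmrb" -> "rzgmrb"
  "uss" -> "ssu" -> "u"
  "brm" -> "mrb" -> "b"
  "gdcmzrioyfg" -> "gfyoirzmcdg" -> "yoirzmcdg"

"iatho"; "rzgmrb"; "u"; "b"; "yoirzmcdg"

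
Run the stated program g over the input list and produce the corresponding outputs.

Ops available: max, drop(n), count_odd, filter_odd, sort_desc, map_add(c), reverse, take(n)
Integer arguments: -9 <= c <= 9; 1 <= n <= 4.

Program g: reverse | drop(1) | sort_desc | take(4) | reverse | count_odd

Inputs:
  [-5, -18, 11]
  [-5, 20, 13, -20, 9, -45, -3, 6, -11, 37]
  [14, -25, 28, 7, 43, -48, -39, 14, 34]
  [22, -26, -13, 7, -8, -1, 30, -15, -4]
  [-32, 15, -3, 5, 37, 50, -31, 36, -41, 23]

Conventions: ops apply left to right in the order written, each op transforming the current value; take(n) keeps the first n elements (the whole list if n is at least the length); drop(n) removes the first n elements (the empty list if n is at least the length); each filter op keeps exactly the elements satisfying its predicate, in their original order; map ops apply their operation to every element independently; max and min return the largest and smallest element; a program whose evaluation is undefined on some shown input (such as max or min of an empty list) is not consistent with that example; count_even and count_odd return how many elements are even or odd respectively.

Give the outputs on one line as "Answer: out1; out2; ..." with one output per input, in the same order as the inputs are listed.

1; 2; 1; 2; 2

Execution, op by op:
  [-5, -18, 11] -> [11, -18, -5] -> [-18, -5] -> [-5, -18] -> [-5, -18] -> [-18, -5] -> 1
  [-5, 20, 13, -20, 9, -45, -3, 6, -11, 37] -> [37, -11, 6, -3, -45, 9, -20, 13, 20, -5] -> [-11, 6, -3, -45, 9, -20, 13, 20, -5] -> [20, 13, 9, 6, -3, -5, -11, -20, -45] -> [20, 13, 9, 6] -> [6, 9, 13, 20] -> 2
  [14, -25, 28, 7, 43, -48, -39, 14, 34] -> [34, 14, -39, -48, 43, 7, 28, -25, 14] -> [14, -39, -48, 43, 7, 28, -25, 14] -> [43, 28, 14, 14, 7, -25, -39, -48] -> [43, 28, 14, 14] -> [14, 14, 28, 43] -> 1
  [22, -26, -13, 7, -8, -1, 30, -15, -4] -> [-4, -15, 30, -1, -8, 7, -13, -26, 22] -> [-15, 30, -1, -8, 7, -13, -26, 22] -> [30, 22, 7, -1, -8, -13, -15, -26] -> [30, 22, 7, -1] -> [-1, 7, 22, 30] -> 2
  [-32, 15, -3, 5, 37, 50, -31, 36, -41, 23] -> [23, -41, 36, -31, 50, 37, 5, -3, 15, -32] -> [-41, 36, -31, 50, 37, 5, -3, 15, -32] -> [50, 37, 36, 15, 5, -3, -31, -32, -41] -> [50, 37, 36, 15] -> [15, 36, 37, 50] -> 2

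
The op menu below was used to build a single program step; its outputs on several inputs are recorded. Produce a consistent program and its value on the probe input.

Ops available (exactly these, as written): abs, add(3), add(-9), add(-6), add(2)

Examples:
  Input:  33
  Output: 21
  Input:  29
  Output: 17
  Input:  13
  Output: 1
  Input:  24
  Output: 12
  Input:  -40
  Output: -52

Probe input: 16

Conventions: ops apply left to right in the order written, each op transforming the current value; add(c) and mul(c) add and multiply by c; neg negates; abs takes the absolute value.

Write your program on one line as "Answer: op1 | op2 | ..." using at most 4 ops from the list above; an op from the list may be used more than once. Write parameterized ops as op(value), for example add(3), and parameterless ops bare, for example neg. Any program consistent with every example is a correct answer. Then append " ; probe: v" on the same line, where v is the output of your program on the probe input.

add(-9) | add(-6) | add(3) ; probe: 4

Check, running the answer program on each example:
  33 -> 24 -> 18 -> 21
  29 -> 20 -> 14 -> 17
  13 -> 4 -> -2 -> 1
  24 -> 15 -> 9 -> 12
  -40 -> -49 -> -55 -> -52
  probe: 16 -> 7 -> 1 -> 4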